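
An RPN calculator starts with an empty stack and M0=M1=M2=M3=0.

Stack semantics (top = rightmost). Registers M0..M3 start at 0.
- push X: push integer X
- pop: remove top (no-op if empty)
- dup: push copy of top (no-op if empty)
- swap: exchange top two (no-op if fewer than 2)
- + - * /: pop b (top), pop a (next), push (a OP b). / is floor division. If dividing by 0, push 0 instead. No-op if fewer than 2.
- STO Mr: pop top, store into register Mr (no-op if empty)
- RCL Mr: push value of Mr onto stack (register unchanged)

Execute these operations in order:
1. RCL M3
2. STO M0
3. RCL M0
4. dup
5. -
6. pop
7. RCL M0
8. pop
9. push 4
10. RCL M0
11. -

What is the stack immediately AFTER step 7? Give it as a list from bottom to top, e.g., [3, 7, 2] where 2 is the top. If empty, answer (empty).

After op 1 (RCL M3): stack=[0] mem=[0,0,0,0]
After op 2 (STO M0): stack=[empty] mem=[0,0,0,0]
After op 3 (RCL M0): stack=[0] mem=[0,0,0,0]
After op 4 (dup): stack=[0,0] mem=[0,0,0,0]
After op 5 (-): stack=[0] mem=[0,0,0,0]
After op 6 (pop): stack=[empty] mem=[0,0,0,0]
After op 7 (RCL M0): stack=[0] mem=[0,0,0,0]

[0]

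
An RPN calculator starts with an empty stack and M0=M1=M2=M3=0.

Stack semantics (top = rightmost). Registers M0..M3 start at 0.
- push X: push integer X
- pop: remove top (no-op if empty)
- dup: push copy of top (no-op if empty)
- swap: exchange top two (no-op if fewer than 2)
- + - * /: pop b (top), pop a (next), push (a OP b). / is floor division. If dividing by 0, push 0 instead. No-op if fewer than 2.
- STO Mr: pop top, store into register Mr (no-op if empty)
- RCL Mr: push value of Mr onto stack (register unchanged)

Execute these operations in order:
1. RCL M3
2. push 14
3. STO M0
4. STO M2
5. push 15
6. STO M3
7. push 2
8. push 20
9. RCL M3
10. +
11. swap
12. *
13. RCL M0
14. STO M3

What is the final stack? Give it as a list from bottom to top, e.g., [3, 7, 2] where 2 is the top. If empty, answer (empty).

Answer: [70]

Derivation:
After op 1 (RCL M3): stack=[0] mem=[0,0,0,0]
After op 2 (push 14): stack=[0,14] mem=[0,0,0,0]
After op 3 (STO M0): stack=[0] mem=[14,0,0,0]
After op 4 (STO M2): stack=[empty] mem=[14,0,0,0]
After op 5 (push 15): stack=[15] mem=[14,0,0,0]
After op 6 (STO M3): stack=[empty] mem=[14,0,0,15]
After op 7 (push 2): stack=[2] mem=[14,0,0,15]
After op 8 (push 20): stack=[2,20] mem=[14,0,0,15]
After op 9 (RCL M3): stack=[2,20,15] mem=[14,0,0,15]
After op 10 (+): stack=[2,35] mem=[14,0,0,15]
After op 11 (swap): stack=[35,2] mem=[14,0,0,15]
After op 12 (*): stack=[70] mem=[14,0,0,15]
After op 13 (RCL M0): stack=[70,14] mem=[14,0,0,15]
After op 14 (STO M3): stack=[70] mem=[14,0,0,14]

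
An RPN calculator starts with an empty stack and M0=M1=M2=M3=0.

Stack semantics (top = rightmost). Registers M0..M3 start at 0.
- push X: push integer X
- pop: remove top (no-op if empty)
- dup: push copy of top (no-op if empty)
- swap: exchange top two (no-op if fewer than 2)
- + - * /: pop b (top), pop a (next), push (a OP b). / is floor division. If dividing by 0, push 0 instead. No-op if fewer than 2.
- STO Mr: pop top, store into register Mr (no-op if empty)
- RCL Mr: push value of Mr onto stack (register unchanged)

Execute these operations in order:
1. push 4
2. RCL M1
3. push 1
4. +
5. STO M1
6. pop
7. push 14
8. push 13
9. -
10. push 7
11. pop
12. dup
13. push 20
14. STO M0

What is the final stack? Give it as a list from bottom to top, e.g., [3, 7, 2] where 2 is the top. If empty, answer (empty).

Answer: [1, 1]

Derivation:
After op 1 (push 4): stack=[4] mem=[0,0,0,0]
After op 2 (RCL M1): stack=[4,0] mem=[0,0,0,0]
After op 3 (push 1): stack=[4,0,1] mem=[0,0,0,0]
After op 4 (+): stack=[4,1] mem=[0,0,0,0]
After op 5 (STO M1): stack=[4] mem=[0,1,0,0]
After op 6 (pop): stack=[empty] mem=[0,1,0,0]
After op 7 (push 14): stack=[14] mem=[0,1,0,0]
After op 8 (push 13): stack=[14,13] mem=[0,1,0,0]
After op 9 (-): stack=[1] mem=[0,1,0,0]
After op 10 (push 7): stack=[1,7] mem=[0,1,0,0]
After op 11 (pop): stack=[1] mem=[0,1,0,0]
After op 12 (dup): stack=[1,1] mem=[0,1,0,0]
After op 13 (push 20): stack=[1,1,20] mem=[0,1,0,0]
After op 14 (STO M0): stack=[1,1] mem=[20,1,0,0]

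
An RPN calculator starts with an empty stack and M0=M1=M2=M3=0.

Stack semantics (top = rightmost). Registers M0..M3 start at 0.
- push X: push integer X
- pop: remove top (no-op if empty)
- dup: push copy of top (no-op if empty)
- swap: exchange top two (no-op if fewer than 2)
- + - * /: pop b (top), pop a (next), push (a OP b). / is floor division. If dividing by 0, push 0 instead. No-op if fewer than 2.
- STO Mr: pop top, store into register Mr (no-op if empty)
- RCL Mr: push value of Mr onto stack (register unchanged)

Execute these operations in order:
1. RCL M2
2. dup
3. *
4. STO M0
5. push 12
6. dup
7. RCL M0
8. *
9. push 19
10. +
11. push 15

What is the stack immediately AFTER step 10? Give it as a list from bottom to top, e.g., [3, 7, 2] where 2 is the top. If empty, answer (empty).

After op 1 (RCL M2): stack=[0] mem=[0,0,0,0]
After op 2 (dup): stack=[0,0] mem=[0,0,0,0]
After op 3 (*): stack=[0] mem=[0,0,0,0]
After op 4 (STO M0): stack=[empty] mem=[0,0,0,0]
After op 5 (push 12): stack=[12] mem=[0,0,0,0]
After op 6 (dup): stack=[12,12] mem=[0,0,0,0]
After op 7 (RCL M0): stack=[12,12,0] mem=[0,0,0,0]
After op 8 (*): stack=[12,0] mem=[0,0,0,0]
After op 9 (push 19): stack=[12,0,19] mem=[0,0,0,0]
After op 10 (+): stack=[12,19] mem=[0,0,0,0]

[12, 19]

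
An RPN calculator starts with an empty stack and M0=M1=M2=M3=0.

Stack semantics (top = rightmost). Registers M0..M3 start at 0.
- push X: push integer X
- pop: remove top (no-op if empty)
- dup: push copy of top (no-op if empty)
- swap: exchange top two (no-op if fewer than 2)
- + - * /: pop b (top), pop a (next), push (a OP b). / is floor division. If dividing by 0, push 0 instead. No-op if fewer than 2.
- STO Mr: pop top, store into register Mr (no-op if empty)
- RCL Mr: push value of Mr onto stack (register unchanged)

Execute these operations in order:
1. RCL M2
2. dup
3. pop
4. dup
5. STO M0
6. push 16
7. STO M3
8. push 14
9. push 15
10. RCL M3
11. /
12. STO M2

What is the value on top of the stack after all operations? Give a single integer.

Answer: 14

Derivation:
After op 1 (RCL M2): stack=[0] mem=[0,0,0,0]
After op 2 (dup): stack=[0,0] mem=[0,0,0,0]
After op 3 (pop): stack=[0] mem=[0,0,0,0]
After op 4 (dup): stack=[0,0] mem=[0,0,0,0]
After op 5 (STO M0): stack=[0] mem=[0,0,0,0]
After op 6 (push 16): stack=[0,16] mem=[0,0,0,0]
After op 7 (STO M3): stack=[0] mem=[0,0,0,16]
After op 8 (push 14): stack=[0,14] mem=[0,0,0,16]
After op 9 (push 15): stack=[0,14,15] mem=[0,0,0,16]
After op 10 (RCL M3): stack=[0,14,15,16] mem=[0,0,0,16]
After op 11 (/): stack=[0,14,0] mem=[0,0,0,16]
After op 12 (STO M2): stack=[0,14] mem=[0,0,0,16]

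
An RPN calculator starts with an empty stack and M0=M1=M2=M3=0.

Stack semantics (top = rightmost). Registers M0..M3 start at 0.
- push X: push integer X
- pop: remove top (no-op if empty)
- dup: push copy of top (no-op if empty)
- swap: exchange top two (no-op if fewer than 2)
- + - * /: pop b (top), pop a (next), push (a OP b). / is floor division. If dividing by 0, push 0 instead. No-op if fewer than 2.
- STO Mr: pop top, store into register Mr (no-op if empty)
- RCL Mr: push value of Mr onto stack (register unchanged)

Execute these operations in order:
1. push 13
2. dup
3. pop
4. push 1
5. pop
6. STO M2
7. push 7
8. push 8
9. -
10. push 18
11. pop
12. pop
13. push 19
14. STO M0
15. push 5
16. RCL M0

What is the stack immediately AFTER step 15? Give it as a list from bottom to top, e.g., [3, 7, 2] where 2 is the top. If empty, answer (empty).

After op 1 (push 13): stack=[13] mem=[0,0,0,0]
After op 2 (dup): stack=[13,13] mem=[0,0,0,0]
After op 3 (pop): stack=[13] mem=[0,0,0,0]
After op 4 (push 1): stack=[13,1] mem=[0,0,0,0]
After op 5 (pop): stack=[13] mem=[0,0,0,0]
After op 6 (STO M2): stack=[empty] mem=[0,0,13,0]
After op 7 (push 7): stack=[7] mem=[0,0,13,0]
After op 8 (push 8): stack=[7,8] mem=[0,0,13,0]
After op 9 (-): stack=[-1] mem=[0,0,13,0]
After op 10 (push 18): stack=[-1,18] mem=[0,0,13,0]
After op 11 (pop): stack=[-1] mem=[0,0,13,0]
After op 12 (pop): stack=[empty] mem=[0,0,13,0]
After op 13 (push 19): stack=[19] mem=[0,0,13,0]
After op 14 (STO M0): stack=[empty] mem=[19,0,13,0]
After op 15 (push 5): stack=[5] mem=[19,0,13,0]

[5]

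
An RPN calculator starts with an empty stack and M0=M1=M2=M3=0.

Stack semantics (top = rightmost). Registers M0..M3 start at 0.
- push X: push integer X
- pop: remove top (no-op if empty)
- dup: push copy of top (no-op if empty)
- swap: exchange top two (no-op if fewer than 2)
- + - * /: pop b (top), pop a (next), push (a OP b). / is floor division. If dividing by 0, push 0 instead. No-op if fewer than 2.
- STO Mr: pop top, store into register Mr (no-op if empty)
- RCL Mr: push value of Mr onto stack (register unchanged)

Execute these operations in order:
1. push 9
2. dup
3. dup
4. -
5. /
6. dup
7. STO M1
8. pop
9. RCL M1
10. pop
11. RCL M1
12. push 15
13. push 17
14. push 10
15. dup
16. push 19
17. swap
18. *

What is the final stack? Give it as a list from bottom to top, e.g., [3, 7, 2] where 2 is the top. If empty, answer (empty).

Answer: [0, 15, 17, 10, 190]

Derivation:
After op 1 (push 9): stack=[9] mem=[0,0,0,0]
After op 2 (dup): stack=[9,9] mem=[0,0,0,0]
After op 3 (dup): stack=[9,9,9] mem=[0,0,0,0]
After op 4 (-): stack=[9,0] mem=[0,0,0,0]
After op 5 (/): stack=[0] mem=[0,0,0,0]
After op 6 (dup): stack=[0,0] mem=[0,0,0,0]
After op 7 (STO M1): stack=[0] mem=[0,0,0,0]
After op 8 (pop): stack=[empty] mem=[0,0,0,0]
After op 9 (RCL M1): stack=[0] mem=[0,0,0,0]
After op 10 (pop): stack=[empty] mem=[0,0,0,0]
After op 11 (RCL M1): stack=[0] mem=[0,0,0,0]
After op 12 (push 15): stack=[0,15] mem=[0,0,0,0]
After op 13 (push 17): stack=[0,15,17] mem=[0,0,0,0]
After op 14 (push 10): stack=[0,15,17,10] mem=[0,0,0,0]
After op 15 (dup): stack=[0,15,17,10,10] mem=[0,0,0,0]
After op 16 (push 19): stack=[0,15,17,10,10,19] mem=[0,0,0,0]
After op 17 (swap): stack=[0,15,17,10,19,10] mem=[0,0,0,0]
After op 18 (*): stack=[0,15,17,10,190] mem=[0,0,0,0]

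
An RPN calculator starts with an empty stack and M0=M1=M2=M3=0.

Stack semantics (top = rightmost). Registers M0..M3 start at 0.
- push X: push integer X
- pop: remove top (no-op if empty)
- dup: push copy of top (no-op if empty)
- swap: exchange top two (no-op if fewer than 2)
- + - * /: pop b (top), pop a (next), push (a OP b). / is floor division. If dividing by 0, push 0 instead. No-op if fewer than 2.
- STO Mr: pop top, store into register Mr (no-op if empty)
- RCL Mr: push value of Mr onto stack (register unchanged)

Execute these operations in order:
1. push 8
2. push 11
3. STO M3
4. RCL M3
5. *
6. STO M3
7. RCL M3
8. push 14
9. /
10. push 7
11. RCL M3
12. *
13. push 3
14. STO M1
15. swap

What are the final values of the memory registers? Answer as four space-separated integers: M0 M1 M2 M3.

Answer: 0 3 0 88

Derivation:
After op 1 (push 8): stack=[8] mem=[0,0,0,0]
After op 2 (push 11): stack=[8,11] mem=[0,0,0,0]
After op 3 (STO M3): stack=[8] mem=[0,0,0,11]
After op 4 (RCL M3): stack=[8,11] mem=[0,0,0,11]
After op 5 (*): stack=[88] mem=[0,0,0,11]
After op 6 (STO M3): stack=[empty] mem=[0,0,0,88]
After op 7 (RCL M3): stack=[88] mem=[0,0,0,88]
After op 8 (push 14): stack=[88,14] mem=[0,0,0,88]
After op 9 (/): stack=[6] mem=[0,0,0,88]
After op 10 (push 7): stack=[6,7] mem=[0,0,0,88]
After op 11 (RCL M3): stack=[6,7,88] mem=[0,0,0,88]
After op 12 (*): stack=[6,616] mem=[0,0,0,88]
After op 13 (push 3): stack=[6,616,3] mem=[0,0,0,88]
After op 14 (STO M1): stack=[6,616] mem=[0,3,0,88]
After op 15 (swap): stack=[616,6] mem=[0,3,0,88]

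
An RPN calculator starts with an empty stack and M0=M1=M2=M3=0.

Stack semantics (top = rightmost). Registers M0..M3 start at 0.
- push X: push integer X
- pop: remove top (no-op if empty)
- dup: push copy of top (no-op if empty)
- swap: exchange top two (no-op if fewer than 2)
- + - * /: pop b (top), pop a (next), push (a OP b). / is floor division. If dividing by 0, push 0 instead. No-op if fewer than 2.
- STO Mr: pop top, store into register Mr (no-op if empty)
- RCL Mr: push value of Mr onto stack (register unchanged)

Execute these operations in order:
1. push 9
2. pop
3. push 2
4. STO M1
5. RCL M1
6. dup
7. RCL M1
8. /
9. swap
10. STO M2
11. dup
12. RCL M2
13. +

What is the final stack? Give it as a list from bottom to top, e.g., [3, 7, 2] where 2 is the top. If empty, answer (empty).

Answer: [1, 3]

Derivation:
After op 1 (push 9): stack=[9] mem=[0,0,0,0]
After op 2 (pop): stack=[empty] mem=[0,0,0,0]
After op 3 (push 2): stack=[2] mem=[0,0,0,0]
After op 4 (STO M1): stack=[empty] mem=[0,2,0,0]
After op 5 (RCL M1): stack=[2] mem=[0,2,0,0]
After op 6 (dup): stack=[2,2] mem=[0,2,0,0]
After op 7 (RCL M1): stack=[2,2,2] mem=[0,2,0,0]
After op 8 (/): stack=[2,1] mem=[0,2,0,0]
After op 9 (swap): stack=[1,2] mem=[0,2,0,0]
After op 10 (STO M2): stack=[1] mem=[0,2,2,0]
After op 11 (dup): stack=[1,1] mem=[0,2,2,0]
After op 12 (RCL M2): stack=[1,1,2] mem=[0,2,2,0]
After op 13 (+): stack=[1,3] mem=[0,2,2,0]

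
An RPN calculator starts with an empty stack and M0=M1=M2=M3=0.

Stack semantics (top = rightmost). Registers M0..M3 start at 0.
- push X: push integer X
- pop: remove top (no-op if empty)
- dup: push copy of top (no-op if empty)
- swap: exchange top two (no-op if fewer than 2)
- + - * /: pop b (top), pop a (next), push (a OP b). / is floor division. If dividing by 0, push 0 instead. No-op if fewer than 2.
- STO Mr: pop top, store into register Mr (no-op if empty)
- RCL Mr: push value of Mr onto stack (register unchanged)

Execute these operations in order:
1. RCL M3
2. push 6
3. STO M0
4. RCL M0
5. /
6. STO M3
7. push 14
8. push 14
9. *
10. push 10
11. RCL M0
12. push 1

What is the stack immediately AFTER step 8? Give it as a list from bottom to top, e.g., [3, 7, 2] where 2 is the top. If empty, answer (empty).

After op 1 (RCL M3): stack=[0] mem=[0,0,0,0]
After op 2 (push 6): stack=[0,6] mem=[0,0,0,0]
After op 3 (STO M0): stack=[0] mem=[6,0,0,0]
After op 4 (RCL M0): stack=[0,6] mem=[6,0,0,0]
After op 5 (/): stack=[0] mem=[6,0,0,0]
After op 6 (STO M3): stack=[empty] mem=[6,0,0,0]
After op 7 (push 14): stack=[14] mem=[6,0,0,0]
After op 8 (push 14): stack=[14,14] mem=[6,0,0,0]

[14, 14]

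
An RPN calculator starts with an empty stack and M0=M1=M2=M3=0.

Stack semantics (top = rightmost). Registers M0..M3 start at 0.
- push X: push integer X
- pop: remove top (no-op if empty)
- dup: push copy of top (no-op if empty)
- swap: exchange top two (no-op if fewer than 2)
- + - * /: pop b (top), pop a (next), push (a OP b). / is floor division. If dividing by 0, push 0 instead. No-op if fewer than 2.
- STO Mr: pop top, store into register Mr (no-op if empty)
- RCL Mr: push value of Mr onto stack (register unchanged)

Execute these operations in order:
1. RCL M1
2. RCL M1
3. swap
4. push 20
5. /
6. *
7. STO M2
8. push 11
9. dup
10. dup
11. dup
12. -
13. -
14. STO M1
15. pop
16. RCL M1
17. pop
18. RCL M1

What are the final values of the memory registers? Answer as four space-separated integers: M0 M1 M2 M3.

After op 1 (RCL M1): stack=[0] mem=[0,0,0,0]
After op 2 (RCL M1): stack=[0,0] mem=[0,0,0,0]
After op 3 (swap): stack=[0,0] mem=[0,0,0,0]
After op 4 (push 20): stack=[0,0,20] mem=[0,0,0,0]
After op 5 (/): stack=[0,0] mem=[0,0,0,0]
After op 6 (*): stack=[0] mem=[0,0,0,0]
After op 7 (STO M2): stack=[empty] mem=[0,0,0,0]
After op 8 (push 11): stack=[11] mem=[0,0,0,0]
After op 9 (dup): stack=[11,11] mem=[0,0,0,0]
After op 10 (dup): stack=[11,11,11] mem=[0,0,0,0]
After op 11 (dup): stack=[11,11,11,11] mem=[0,0,0,0]
After op 12 (-): stack=[11,11,0] mem=[0,0,0,0]
After op 13 (-): stack=[11,11] mem=[0,0,0,0]
After op 14 (STO M1): stack=[11] mem=[0,11,0,0]
After op 15 (pop): stack=[empty] mem=[0,11,0,0]
After op 16 (RCL M1): stack=[11] mem=[0,11,0,0]
After op 17 (pop): stack=[empty] mem=[0,11,0,0]
After op 18 (RCL M1): stack=[11] mem=[0,11,0,0]

Answer: 0 11 0 0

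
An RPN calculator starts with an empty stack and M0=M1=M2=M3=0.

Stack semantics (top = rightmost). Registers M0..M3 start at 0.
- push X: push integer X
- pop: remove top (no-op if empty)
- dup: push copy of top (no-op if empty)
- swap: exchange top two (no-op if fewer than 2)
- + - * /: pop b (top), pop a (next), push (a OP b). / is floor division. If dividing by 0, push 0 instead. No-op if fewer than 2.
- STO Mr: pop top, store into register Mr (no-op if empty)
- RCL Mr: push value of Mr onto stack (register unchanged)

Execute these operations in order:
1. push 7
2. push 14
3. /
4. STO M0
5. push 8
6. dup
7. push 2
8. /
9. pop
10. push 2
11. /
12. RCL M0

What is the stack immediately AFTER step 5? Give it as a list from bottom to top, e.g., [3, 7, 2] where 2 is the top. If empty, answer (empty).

After op 1 (push 7): stack=[7] mem=[0,0,0,0]
After op 2 (push 14): stack=[7,14] mem=[0,0,0,0]
After op 3 (/): stack=[0] mem=[0,0,0,0]
After op 4 (STO M0): stack=[empty] mem=[0,0,0,0]
After op 5 (push 8): stack=[8] mem=[0,0,0,0]

[8]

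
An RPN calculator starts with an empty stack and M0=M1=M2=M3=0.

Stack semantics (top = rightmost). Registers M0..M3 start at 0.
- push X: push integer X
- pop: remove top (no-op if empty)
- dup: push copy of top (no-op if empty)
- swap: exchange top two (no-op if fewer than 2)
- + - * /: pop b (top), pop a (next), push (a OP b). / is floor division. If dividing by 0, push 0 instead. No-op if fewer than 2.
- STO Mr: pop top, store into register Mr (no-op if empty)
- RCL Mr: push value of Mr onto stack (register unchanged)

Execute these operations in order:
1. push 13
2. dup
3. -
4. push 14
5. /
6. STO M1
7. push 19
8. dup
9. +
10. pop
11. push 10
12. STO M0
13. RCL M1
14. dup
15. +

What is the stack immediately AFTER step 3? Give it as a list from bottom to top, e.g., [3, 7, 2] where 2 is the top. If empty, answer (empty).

After op 1 (push 13): stack=[13] mem=[0,0,0,0]
After op 2 (dup): stack=[13,13] mem=[0,0,0,0]
After op 3 (-): stack=[0] mem=[0,0,0,0]

[0]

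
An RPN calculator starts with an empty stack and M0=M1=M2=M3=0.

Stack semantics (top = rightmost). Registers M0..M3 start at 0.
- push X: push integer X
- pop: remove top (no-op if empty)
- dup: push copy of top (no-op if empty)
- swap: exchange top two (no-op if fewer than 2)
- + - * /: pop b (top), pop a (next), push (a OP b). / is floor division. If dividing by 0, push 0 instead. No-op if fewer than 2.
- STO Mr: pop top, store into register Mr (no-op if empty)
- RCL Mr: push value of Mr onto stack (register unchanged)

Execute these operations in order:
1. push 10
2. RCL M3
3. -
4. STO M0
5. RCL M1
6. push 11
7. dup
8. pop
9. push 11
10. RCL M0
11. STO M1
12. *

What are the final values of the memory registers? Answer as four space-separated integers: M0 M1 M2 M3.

Answer: 10 10 0 0

Derivation:
After op 1 (push 10): stack=[10] mem=[0,0,0,0]
After op 2 (RCL M3): stack=[10,0] mem=[0,0,0,0]
After op 3 (-): stack=[10] mem=[0,0,0,0]
After op 4 (STO M0): stack=[empty] mem=[10,0,0,0]
After op 5 (RCL M1): stack=[0] mem=[10,0,0,0]
After op 6 (push 11): stack=[0,11] mem=[10,0,0,0]
After op 7 (dup): stack=[0,11,11] mem=[10,0,0,0]
After op 8 (pop): stack=[0,11] mem=[10,0,0,0]
After op 9 (push 11): stack=[0,11,11] mem=[10,0,0,0]
After op 10 (RCL M0): stack=[0,11,11,10] mem=[10,0,0,0]
After op 11 (STO M1): stack=[0,11,11] mem=[10,10,0,0]
After op 12 (*): stack=[0,121] mem=[10,10,0,0]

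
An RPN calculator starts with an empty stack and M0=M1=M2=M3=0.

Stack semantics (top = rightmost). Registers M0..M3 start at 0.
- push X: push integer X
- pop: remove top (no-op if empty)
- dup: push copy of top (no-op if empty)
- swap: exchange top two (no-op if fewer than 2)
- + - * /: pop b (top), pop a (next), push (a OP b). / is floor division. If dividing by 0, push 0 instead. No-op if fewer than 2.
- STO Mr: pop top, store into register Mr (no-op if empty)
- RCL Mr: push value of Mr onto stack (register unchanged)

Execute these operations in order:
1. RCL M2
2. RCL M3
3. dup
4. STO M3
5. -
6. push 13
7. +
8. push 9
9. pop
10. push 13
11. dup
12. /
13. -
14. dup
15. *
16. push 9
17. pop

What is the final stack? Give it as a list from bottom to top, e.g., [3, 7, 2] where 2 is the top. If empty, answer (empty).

After op 1 (RCL M2): stack=[0] mem=[0,0,0,0]
After op 2 (RCL M3): stack=[0,0] mem=[0,0,0,0]
After op 3 (dup): stack=[0,0,0] mem=[0,0,0,0]
After op 4 (STO M3): stack=[0,0] mem=[0,0,0,0]
After op 5 (-): stack=[0] mem=[0,0,0,0]
After op 6 (push 13): stack=[0,13] mem=[0,0,0,0]
After op 7 (+): stack=[13] mem=[0,0,0,0]
After op 8 (push 9): stack=[13,9] mem=[0,0,0,0]
After op 9 (pop): stack=[13] mem=[0,0,0,0]
After op 10 (push 13): stack=[13,13] mem=[0,0,0,0]
After op 11 (dup): stack=[13,13,13] mem=[0,0,0,0]
After op 12 (/): stack=[13,1] mem=[0,0,0,0]
After op 13 (-): stack=[12] mem=[0,0,0,0]
After op 14 (dup): stack=[12,12] mem=[0,0,0,0]
After op 15 (*): stack=[144] mem=[0,0,0,0]
After op 16 (push 9): stack=[144,9] mem=[0,0,0,0]
After op 17 (pop): stack=[144] mem=[0,0,0,0]

Answer: [144]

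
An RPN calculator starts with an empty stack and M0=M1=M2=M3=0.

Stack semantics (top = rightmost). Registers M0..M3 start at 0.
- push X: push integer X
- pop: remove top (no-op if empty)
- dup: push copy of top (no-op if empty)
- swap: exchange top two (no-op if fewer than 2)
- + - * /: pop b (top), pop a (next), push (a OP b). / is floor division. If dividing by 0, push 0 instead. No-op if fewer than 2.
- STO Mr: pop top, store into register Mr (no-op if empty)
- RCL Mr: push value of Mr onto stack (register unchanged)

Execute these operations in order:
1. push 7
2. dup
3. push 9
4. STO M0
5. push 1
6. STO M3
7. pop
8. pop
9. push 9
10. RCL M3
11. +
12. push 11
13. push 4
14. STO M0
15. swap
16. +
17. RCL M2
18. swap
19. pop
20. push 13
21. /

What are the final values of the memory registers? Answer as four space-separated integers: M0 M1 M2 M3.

Answer: 4 0 0 1

Derivation:
After op 1 (push 7): stack=[7] mem=[0,0,0,0]
After op 2 (dup): stack=[7,7] mem=[0,0,0,0]
After op 3 (push 9): stack=[7,7,9] mem=[0,0,0,0]
After op 4 (STO M0): stack=[7,7] mem=[9,0,0,0]
After op 5 (push 1): stack=[7,7,1] mem=[9,0,0,0]
After op 6 (STO M3): stack=[7,7] mem=[9,0,0,1]
After op 7 (pop): stack=[7] mem=[9,0,0,1]
After op 8 (pop): stack=[empty] mem=[9,0,0,1]
After op 9 (push 9): stack=[9] mem=[9,0,0,1]
After op 10 (RCL M3): stack=[9,1] mem=[9,0,0,1]
After op 11 (+): stack=[10] mem=[9,0,0,1]
After op 12 (push 11): stack=[10,11] mem=[9,0,0,1]
After op 13 (push 4): stack=[10,11,4] mem=[9,0,0,1]
After op 14 (STO M0): stack=[10,11] mem=[4,0,0,1]
After op 15 (swap): stack=[11,10] mem=[4,0,0,1]
After op 16 (+): stack=[21] mem=[4,0,0,1]
After op 17 (RCL M2): stack=[21,0] mem=[4,0,0,1]
After op 18 (swap): stack=[0,21] mem=[4,0,0,1]
After op 19 (pop): stack=[0] mem=[4,0,0,1]
After op 20 (push 13): stack=[0,13] mem=[4,0,0,1]
After op 21 (/): stack=[0] mem=[4,0,0,1]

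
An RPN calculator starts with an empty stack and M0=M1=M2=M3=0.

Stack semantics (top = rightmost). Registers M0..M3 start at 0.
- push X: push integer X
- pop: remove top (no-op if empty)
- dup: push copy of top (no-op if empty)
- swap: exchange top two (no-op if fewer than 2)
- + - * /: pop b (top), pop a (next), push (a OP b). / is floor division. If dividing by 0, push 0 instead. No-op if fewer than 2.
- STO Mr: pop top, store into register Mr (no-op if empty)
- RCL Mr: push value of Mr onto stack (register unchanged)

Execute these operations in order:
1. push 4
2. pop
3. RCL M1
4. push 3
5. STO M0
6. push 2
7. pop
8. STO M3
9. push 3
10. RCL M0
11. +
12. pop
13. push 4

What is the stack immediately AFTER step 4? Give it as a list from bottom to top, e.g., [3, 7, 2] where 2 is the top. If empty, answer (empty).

After op 1 (push 4): stack=[4] mem=[0,0,0,0]
After op 2 (pop): stack=[empty] mem=[0,0,0,0]
After op 3 (RCL M1): stack=[0] mem=[0,0,0,0]
After op 4 (push 3): stack=[0,3] mem=[0,0,0,0]

[0, 3]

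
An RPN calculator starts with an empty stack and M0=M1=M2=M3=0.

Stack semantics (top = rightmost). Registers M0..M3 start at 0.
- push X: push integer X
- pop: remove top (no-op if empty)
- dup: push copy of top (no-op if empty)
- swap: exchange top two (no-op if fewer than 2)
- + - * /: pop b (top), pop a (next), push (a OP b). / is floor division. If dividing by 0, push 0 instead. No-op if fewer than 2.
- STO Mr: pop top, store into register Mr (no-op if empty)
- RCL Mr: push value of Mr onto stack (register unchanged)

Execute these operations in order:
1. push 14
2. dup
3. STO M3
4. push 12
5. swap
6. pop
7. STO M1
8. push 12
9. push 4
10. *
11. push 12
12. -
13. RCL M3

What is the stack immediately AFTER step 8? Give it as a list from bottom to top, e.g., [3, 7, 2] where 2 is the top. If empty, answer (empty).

After op 1 (push 14): stack=[14] mem=[0,0,0,0]
After op 2 (dup): stack=[14,14] mem=[0,0,0,0]
After op 3 (STO M3): stack=[14] mem=[0,0,0,14]
After op 4 (push 12): stack=[14,12] mem=[0,0,0,14]
After op 5 (swap): stack=[12,14] mem=[0,0,0,14]
After op 6 (pop): stack=[12] mem=[0,0,0,14]
After op 7 (STO M1): stack=[empty] mem=[0,12,0,14]
After op 8 (push 12): stack=[12] mem=[0,12,0,14]

[12]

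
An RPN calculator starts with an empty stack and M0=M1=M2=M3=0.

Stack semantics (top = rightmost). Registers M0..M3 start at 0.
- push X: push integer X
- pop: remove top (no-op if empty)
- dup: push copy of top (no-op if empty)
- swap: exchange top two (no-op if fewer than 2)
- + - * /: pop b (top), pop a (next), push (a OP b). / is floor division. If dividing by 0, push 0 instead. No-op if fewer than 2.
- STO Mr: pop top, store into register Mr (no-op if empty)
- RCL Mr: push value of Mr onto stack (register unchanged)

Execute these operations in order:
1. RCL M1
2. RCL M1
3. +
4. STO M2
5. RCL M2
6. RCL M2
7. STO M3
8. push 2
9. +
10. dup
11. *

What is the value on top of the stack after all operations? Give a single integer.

After op 1 (RCL M1): stack=[0] mem=[0,0,0,0]
After op 2 (RCL M1): stack=[0,0] mem=[0,0,0,0]
After op 3 (+): stack=[0] mem=[0,0,0,0]
After op 4 (STO M2): stack=[empty] mem=[0,0,0,0]
After op 5 (RCL M2): stack=[0] mem=[0,0,0,0]
After op 6 (RCL M2): stack=[0,0] mem=[0,0,0,0]
After op 7 (STO M3): stack=[0] mem=[0,0,0,0]
After op 8 (push 2): stack=[0,2] mem=[0,0,0,0]
After op 9 (+): stack=[2] mem=[0,0,0,0]
After op 10 (dup): stack=[2,2] mem=[0,0,0,0]
After op 11 (*): stack=[4] mem=[0,0,0,0]

Answer: 4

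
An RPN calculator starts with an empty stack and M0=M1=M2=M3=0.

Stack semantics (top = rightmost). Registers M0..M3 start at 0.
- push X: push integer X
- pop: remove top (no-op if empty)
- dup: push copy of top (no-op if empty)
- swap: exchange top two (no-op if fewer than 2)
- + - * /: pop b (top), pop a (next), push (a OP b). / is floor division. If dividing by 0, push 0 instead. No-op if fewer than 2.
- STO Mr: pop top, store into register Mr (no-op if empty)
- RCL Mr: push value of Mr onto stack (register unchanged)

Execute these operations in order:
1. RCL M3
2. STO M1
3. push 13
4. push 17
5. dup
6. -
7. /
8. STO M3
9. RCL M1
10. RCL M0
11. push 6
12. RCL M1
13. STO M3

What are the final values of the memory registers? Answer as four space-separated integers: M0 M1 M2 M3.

Answer: 0 0 0 0

Derivation:
After op 1 (RCL M3): stack=[0] mem=[0,0,0,0]
After op 2 (STO M1): stack=[empty] mem=[0,0,0,0]
After op 3 (push 13): stack=[13] mem=[0,0,0,0]
After op 4 (push 17): stack=[13,17] mem=[0,0,0,0]
After op 5 (dup): stack=[13,17,17] mem=[0,0,0,0]
After op 6 (-): stack=[13,0] mem=[0,0,0,0]
After op 7 (/): stack=[0] mem=[0,0,0,0]
After op 8 (STO M3): stack=[empty] mem=[0,0,0,0]
After op 9 (RCL M1): stack=[0] mem=[0,0,0,0]
After op 10 (RCL M0): stack=[0,0] mem=[0,0,0,0]
After op 11 (push 6): stack=[0,0,6] mem=[0,0,0,0]
After op 12 (RCL M1): stack=[0,0,6,0] mem=[0,0,0,0]
After op 13 (STO M3): stack=[0,0,6] mem=[0,0,0,0]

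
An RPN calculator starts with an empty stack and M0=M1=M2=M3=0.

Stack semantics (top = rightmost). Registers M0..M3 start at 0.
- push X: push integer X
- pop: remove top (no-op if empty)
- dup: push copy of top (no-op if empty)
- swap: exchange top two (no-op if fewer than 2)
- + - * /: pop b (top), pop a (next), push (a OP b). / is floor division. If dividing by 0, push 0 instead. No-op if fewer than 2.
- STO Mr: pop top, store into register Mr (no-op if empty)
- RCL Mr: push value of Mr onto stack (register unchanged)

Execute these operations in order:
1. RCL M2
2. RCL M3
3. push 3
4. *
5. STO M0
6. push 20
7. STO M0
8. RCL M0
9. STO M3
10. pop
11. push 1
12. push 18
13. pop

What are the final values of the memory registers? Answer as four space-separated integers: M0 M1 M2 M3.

After op 1 (RCL M2): stack=[0] mem=[0,0,0,0]
After op 2 (RCL M3): stack=[0,0] mem=[0,0,0,0]
After op 3 (push 3): stack=[0,0,3] mem=[0,0,0,0]
After op 4 (*): stack=[0,0] mem=[0,0,0,0]
After op 5 (STO M0): stack=[0] mem=[0,0,0,0]
After op 6 (push 20): stack=[0,20] mem=[0,0,0,0]
After op 7 (STO M0): stack=[0] mem=[20,0,0,0]
After op 8 (RCL M0): stack=[0,20] mem=[20,0,0,0]
After op 9 (STO M3): stack=[0] mem=[20,0,0,20]
After op 10 (pop): stack=[empty] mem=[20,0,0,20]
After op 11 (push 1): stack=[1] mem=[20,0,0,20]
After op 12 (push 18): stack=[1,18] mem=[20,0,0,20]
After op 13 (pop): stack=[1] mem=[20,0,0,20]

Answer: 20 0 0 20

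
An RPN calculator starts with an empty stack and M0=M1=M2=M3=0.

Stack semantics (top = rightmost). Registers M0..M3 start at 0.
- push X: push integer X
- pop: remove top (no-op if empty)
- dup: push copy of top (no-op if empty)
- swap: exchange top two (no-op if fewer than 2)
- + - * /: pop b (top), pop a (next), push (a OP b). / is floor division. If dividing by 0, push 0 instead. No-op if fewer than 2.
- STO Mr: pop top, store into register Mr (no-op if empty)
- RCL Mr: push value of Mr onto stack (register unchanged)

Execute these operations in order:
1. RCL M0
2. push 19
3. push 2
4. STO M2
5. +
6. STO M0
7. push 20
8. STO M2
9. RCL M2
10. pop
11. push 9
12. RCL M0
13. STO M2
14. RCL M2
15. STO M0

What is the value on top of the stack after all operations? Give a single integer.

After op 1 (RCL M0): stack=[0] mem=[0,0,0,0]
After op 2 (push 19): stack=[0,19] mem=[0,0,0,0]
After op 3 (push 2): stack=[0,19,2] mem=[0,0,0,0]
After op 4 (STO M2): stack=[0,19] mem=[0,0,2,0]
After op 5 (+): stack=[19] mem=[0,0,2,0]
After op 6 (STO M0): stack=[empty] mem=[19,0,2,0]
After op 7 (push 20): stack=[20] mem=[19,0,2,0]
After op 8 (STO M2): stack=[empty] mem=[19,0,20,0]
After op 9 (RCL M2): stack=[20] mem=[19,0,20,0]
After op 10 (pop): stack=[empty] mem=[19,0,20,0]
After op 11 (push 9): stack=[9] mem=[19,0,20,0]
After op 12 (RCL M0): stack=[9,19] mem=[19,0,20,0]
After op 13 (STO M2): stack=[9] mem=[19,0,19,0]
After op 14 (RCL M2): stack=[9,19] mem=[19,0,19,0]
After op 15 (STO M0): stack=[9] mem=[19,0,19,0]

Answer: 9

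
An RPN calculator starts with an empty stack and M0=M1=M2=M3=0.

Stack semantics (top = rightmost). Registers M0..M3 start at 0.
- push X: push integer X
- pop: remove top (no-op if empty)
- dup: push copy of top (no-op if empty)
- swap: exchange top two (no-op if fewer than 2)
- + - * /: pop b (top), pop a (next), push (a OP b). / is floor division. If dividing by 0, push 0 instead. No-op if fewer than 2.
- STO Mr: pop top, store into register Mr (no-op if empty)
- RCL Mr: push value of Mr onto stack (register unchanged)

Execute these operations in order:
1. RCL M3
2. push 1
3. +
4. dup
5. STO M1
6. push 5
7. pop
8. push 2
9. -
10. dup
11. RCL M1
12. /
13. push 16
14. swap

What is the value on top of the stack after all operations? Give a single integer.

Answer: -1

Derivation:
After op 1 (RCL M3): stack=[0] mem=[0,0,0,0]
After op 2 (push 1): stack=[0,1] mem=[0,0,0,0]
After op 3 (+): stack=[1] mem=[0,0,0,0]
After op 4 (dup): stack=[1,1] mem=[0,0,0,0]
After op 5 (STO M1): stack=[1] mem=[0,1,0,0]
After op 6 (push 5): stack=[1,5] mem=[0,1,0,0]
After op 7 (pop): stack=[1] mem=[0,1,0,0]
After op 8 (push 2): stack=[1,2] mem=[0,1,0,0]
After op 9 (-): stack=[-1] mem=[0,1,0,0]
After op 10 (dup): stack=[-1,-1] mem=[0,1,0,0]
After op 11 (RCL M1): stack=[-1,-1,1] mem=[0,1,0,0]
After op 12 (/): stack=[-1,-1] mem=[0,1,0,0]
After op 13 (push 16): stack=[-1,-1,16] mem=[0,1,0,0]
After op 14 (swap): stack=[-1,16,-1] mem=[0,1,0,0]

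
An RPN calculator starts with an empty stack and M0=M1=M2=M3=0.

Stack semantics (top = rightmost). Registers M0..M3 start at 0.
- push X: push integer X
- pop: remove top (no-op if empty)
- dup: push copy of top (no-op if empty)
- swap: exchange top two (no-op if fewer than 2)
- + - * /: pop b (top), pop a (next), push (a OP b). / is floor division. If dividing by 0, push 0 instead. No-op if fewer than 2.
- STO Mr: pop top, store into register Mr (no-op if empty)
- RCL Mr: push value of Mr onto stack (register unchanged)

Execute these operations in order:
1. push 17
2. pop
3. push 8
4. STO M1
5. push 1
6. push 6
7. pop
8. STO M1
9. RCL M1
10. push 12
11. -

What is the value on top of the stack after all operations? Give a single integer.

Answer: -11

Derivation:
After op 1 (push 17): stack=[17] mem=[0,0,0,0]
After op 2 (pop): stack=[empty] mem=[0,0,0,0]
After op 3 (push 8): stack=[8] mem=[0,0,0,0]
After op 4 (STO M1): stack=[empty] mem=[0,8,0,0]
After op 5 (push 1): stack=[1] mem=[0,8,0,0]
After op 6 (push 6): stack=[1,6] mem=[0,8,0,0]
After op 7 (pop): stack=[1] mem=[0,8,0,0]
After op 8 (STO M1): stack=[empty] mem=[0,1,0,0]
After op 9 (RCL M1): stack=[1] mem=[0,1,0,0]
After op 10 (push 12): stack=[1,12] mem=[0,1,0,0]
After op 11 (-): stack=[-11] mem=[0,1,0,0]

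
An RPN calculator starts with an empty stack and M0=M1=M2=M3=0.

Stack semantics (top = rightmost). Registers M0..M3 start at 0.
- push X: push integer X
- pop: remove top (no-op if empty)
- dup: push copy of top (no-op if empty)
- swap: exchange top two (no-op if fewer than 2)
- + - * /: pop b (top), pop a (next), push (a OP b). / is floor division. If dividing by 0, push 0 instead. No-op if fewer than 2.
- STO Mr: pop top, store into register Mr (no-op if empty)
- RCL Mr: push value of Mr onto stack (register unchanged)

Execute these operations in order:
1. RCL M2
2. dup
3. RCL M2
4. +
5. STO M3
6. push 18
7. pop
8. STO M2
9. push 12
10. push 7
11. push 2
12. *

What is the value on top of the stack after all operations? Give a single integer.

After op 1 (RCL M2): stack=[0] mem=[0,0,0,0]
After op 2 (dup): stack=[0,0] mem=[0,0,0,0]
After op 3 (RCL M2): stack=[0,0,0] mem=[0,0,0,0]
After op 4 (+): stack=[0,0] mem=[0,0,0,0]
After op 5 (STO M3): stack=[0] mem=[0,0,0,0]
After op 6 (push 18): stack=[0,18] mem=[0,0,0,0]
After op 7 (pop): stack=[0] mem=[0,0,0,0]
After op 8 (STO M2): stack=[empty] mem=[0,0,0,0]
After op 9 (push 12): stack=[12] mem=[0,0,0,0]
After op 10 (push 7): stack=[12,7] mem=[0,0,0,0]
After op 11 (push 2): stack=[12,7,2] mem=[0,0,0,0]
After op 12 (*): stack=[12,14] mem=[0,0,0,0]

Answer: 14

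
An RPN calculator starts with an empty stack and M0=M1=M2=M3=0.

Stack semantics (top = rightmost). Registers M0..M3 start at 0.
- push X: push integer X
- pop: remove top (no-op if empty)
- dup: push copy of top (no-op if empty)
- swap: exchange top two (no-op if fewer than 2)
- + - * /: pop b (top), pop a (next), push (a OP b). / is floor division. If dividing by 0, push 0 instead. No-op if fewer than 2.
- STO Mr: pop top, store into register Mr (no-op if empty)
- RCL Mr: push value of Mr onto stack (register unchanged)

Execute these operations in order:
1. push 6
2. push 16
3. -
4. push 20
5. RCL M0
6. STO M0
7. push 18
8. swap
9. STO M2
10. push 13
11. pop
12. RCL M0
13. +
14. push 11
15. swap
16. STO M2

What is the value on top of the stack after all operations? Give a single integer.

Answer: 11

Derivation:
After op 1 (push 6): stack=[6] mem=[0,0,0,0]
After op 2 (push 16): stack=[6,16] mem=[0,0,0,0]
After op 3 (-): stack=[-10] mem=[0,0,0,0]
After op 4 (push 20): stack=[-10,20] mem=[0,0,0,0]
After op 5 (RCL M0): stack=[-10,20,0] mem=[0,0,0,0]
After op 6 (STO M0): stack=[-10,20] mem=[0,0,0,0]
After op 7 (push 18): stack=[-10,20,18] mem=[0,0,0,0]
After op 8 (swap): stack=[-10,18,20] mem=[0,0,0,0]
After op 9 (STO M2): stack=[-10,18] mem=[0,0,20,0]
After op 10 (push 13): stack=[-10,18,13] mem=[0,0,20,0]
After op 11 (pop): stack=[-10,18] mem=[0,0,20,0]
After op 12 (RCL M0): stack=[-10,18,0] mem=[0,0,20,0]
After op 13 (+): stack=[-10,18] mem=[0,0,20,0]
After op 14 (push 11): stack=[-10,18,11] mem=[0,0,20,0]
After op 15 (swap): stack=[-10,11,18] mem=[0,0,20,0]
After op 16 (STO M2): stack=[-10,11] mem=[0,0,18,0]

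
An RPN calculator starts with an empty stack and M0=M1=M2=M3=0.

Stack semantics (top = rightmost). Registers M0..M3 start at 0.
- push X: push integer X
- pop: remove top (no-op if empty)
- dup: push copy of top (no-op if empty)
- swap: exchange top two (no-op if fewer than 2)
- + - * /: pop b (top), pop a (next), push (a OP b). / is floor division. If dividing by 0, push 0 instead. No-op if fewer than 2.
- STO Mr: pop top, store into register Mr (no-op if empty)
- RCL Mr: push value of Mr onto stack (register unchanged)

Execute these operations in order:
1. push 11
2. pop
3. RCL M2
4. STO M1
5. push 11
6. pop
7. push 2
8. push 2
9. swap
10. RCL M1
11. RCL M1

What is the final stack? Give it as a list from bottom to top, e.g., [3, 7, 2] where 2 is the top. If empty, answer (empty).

After op 1 (push 11): stack=[11] mem=[0,0,0,0]
After op 2 (pop): stack=[empty] mem=[0,0,0,0]
After op 3 (RCL M2): stack=[0] mem=[0,0,0,0]
After op 4 (STO M1): stack=[empty] mem=[0,0,0,0]
After op 5 (push 11): stack=[11] mem=[0,0,0,0]
After op 6 (pop): stack=[empty] mem=[0,0,0,0]
After op 7 (push 2): stack=[2] mem=[0,0,0,0]
After op 8 (push 2): stack=[2,2] mem=[0,0,0,0]
After op 9 (swap): stack=[2,2] mem=[0,0,0,0]
After op 10 (RCL M1): stack=[2,2,0] mem=[0,0,0,0]
After op 11 (RCL M1): stack=[2,2,0,0] mem=[0,0,0,0]

Answer: [2, 2, 0, 0]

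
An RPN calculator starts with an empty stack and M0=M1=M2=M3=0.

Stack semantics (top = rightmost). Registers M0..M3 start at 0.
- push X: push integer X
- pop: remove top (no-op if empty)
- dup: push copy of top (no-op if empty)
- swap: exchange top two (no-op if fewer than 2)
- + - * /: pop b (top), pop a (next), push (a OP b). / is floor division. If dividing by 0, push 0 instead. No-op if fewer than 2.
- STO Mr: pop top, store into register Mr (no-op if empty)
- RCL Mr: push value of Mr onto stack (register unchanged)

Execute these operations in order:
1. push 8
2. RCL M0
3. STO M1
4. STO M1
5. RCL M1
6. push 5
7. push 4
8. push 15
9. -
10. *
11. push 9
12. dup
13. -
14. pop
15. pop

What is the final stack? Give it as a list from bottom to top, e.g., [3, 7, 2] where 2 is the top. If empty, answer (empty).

Answer: [8]

Derivation:
After op 1 (push 8): stack=[8] mem=[0,0,0,0]
After op 2 (RCL M0): stack=[8,0] mem=[0,0,0,0]
After op 3 (STO M1): stack=[8] mem=[0,0,0,0]
After op 4 (STO M1): stack=[empty] mem=[0,8,0,0]
After op 5 (RCL M1): stack=[8] mem=[0,8,0,0]
After op 6 (push 5): stack=[8,5] mem=[0,8,0,0]
After op 7 (push 4): stack=[8,5,4] mem=[0,8,0,0]
After op 8 (push 15): stack=[8,5,4,15] mem=[0,8,0,0]
After op 9 (-): stack=[8,5,-11] mem=[0,8,0,0]
After op 10 (*): stack=[8,-55] mem=[0,8,0,0]
After op 11 (push 9): stack=[8,-55,9] mem=[0,8,0,0]
After op 12 (dup): stack=[8,-55,9,9] mem=[0,8,0,0]
After op 13 (-): stack=[8,-55,0] mem=[0,8,0,0]
After op 14 (pop): stack=[8,-55] mem=[0,8,0,0]
After op 15 (pop): stack=[8] mem=[0,8,0,0]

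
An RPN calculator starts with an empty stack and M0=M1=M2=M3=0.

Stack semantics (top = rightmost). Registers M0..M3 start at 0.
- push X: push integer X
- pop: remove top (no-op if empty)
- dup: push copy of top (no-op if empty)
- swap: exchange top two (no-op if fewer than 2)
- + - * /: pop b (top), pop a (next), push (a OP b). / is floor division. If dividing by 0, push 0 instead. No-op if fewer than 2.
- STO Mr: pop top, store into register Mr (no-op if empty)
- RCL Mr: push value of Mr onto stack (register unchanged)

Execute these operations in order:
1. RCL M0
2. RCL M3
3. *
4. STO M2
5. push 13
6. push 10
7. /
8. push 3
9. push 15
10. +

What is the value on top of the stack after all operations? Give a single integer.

After op 1 (RCL M0): stack=[0] mem=[0,0,0,0]
After op 2 (RCL M3): stack=[0,0] mem=[0,0,0,0]
After op 3 (*): stack=[0] mem=[0,0,0,0]
After op 4 (STO M2): stack=[empty] mem=[0,0,0,0]
After op 5 (push 13): stack=[13] mem=[0,0,0,0]
After op 6 (push 10): stack=[13,10] mem=[0,0,0,0]
After op 7 (/): stack=[1] mem=[0,0,0,0]
After op 8 (push 3): stack=[1,3] mem=[0,0,0,0]
After op 9 (push 15): stack=[1,3,15] mem=[0,0,0,0]
After op 10 (+): stack=[1,18] mem=[0,0,0,0]

Answer: 18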